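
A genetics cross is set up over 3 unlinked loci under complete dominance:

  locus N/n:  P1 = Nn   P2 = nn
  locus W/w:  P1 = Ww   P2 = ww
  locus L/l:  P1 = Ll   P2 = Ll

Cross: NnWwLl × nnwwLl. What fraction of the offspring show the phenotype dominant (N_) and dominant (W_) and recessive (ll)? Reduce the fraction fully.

NnWwLl gametes: NWL×1, NWl×1, NwL×1, Nwl×1, nWL×1, nWl×1, nwL×1, nwl×1
nnwwLl gametes: nwL×4, nwl×4
NnWwLl×nnwwLl grid (8·8=64): NnWwLL=4 NnWwLl=8 NnWwll=4 NnwwLL=4 NnwwLl=8 Nnwwll=4 nnWwLL=4 nnWwLl=8 nnWwll=4 nnwwLL=4 nnwwLl=8 nnwwll=4
N_ W_ ll hits 4/64; gcd=4; 4÷4/64÷4 = 1/16

P(N_ W_ ll) = 1/16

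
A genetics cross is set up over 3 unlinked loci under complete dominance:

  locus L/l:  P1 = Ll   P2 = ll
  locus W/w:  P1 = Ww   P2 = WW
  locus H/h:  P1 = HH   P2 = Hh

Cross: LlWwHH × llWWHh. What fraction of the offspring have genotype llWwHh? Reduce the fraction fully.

LlWwHH gametes: LWH×2, LwH×2, lWH×2, lwH×2
llWWHh gametes: lWH×4, lWh×4
LlWwHH×llWWHh grid (8·8=64): LlWWHH=8 LlWWHh=8 LlWwHH=8 LlWwHh=8 llWWHH=8 llWWHh=8 llWwHH=8 llWwHh=8
llWwHh hits 8/64; gcd=8; 8÷8/64÷8 = 1/8

P(llWwHh) = 1/8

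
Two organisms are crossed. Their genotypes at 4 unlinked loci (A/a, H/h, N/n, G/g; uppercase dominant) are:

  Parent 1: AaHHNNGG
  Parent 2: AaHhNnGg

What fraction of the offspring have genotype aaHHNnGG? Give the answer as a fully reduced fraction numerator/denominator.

P(aaHHNnGG) = 1/32

AaHHNNGG gametes: AHNG×8, aHNG×8
AaHhNnGg gametes: AHNG×1, AHNg×1, AHnG×1, AHng×1, AhNG×1, AhNg×1, AhnG×1, Ahng×1, aHNG×1, aHNg×1, aHnG×1, aHng×1, ahNG×1, ahNg×1, ahnG×1, ahng×1
AaHHNNGG×AaHhNnGg grid (16·16=256): AAHHNNGG=8 AAHHNNGg=8 AAHHNnGG=8 AAHHNnGg=8 AAHhNNGG=8 AAHhNNGg=8 AAHhNnGG=8 AAHhNnGg=8 AaHHNNGG=16 AaHHNNGg=16 AaHHNnGG=16 AaHHNnGg=16 AaHhNNGG=16 AaHhNNGg=16 AaHhNnGG=16 AaHhNnGg=16 aaHHNNGG=8 aaHHNNGg=8 aaHHNnGG=8 aaHHNnGg=8 aaHhNNGG=8 aaHhNNGg=8 aaHhNnGG=8 aaHhNnGg=8
aaHHNnGG hits 8/256; gcd=8; 8÷8/256÷8 = 1/32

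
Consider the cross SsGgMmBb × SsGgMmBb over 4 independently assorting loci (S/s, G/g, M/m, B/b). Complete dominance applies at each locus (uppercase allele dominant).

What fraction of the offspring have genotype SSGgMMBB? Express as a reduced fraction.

P(SSGgMMBB) = 1/128

SsGgMmBb gametes: SGMB×1, SGMb×1, SGmB×1, SGmb×1, SgMB×1, SgMb×1, SgmB×1, Sgmb×1, sGMB×1, sGMb×1, sGmB×1, sGmb×1, sgMB×1, sgMb×1, sgmB×1, sgmb×1
SsGgMmBb gametes: SGMB×1, SGMb×1, SGmB×1, SGmb×1, SgMB×1, SgMb×1, SgmB×1, Sgmb×1, sGMB×1, sGMb×1, sGmB×1, sGmb×1, sgMB×1, sgMb×1, sgmB×1, sgmb×1
SsGgMmBb×SsGgMmBb grid (16·16=256): SSGGMMBB=1 SSGGMMBb=2 SSGGMMbb=1 SSGGMmBB=2 SSGGMmBb=4 SSGGMmbb=2 SSGGmmBB=1 SSGGmmBb=2 SSGGmmbb=1 SSGgMMBB=2 SSGgMMBb=4 SSGgMMbb=2 SSGgMmBB=4 SSGgMmBb=8 SSGgMmbb=4 SSGgmmBB=2 SSGgmmBb=4 SSGgmmbb=2 SSggMMBB=1 SSggMMBb=2 SSggMMbb=1 SSggMmBB=2 SSggMmBb=4 SSggMmbb=2 SSggmmBB=1 SSggmmBb=2 SSggmmbb=1 SsGGMMBB=2 SsGGMMBb=4 SsGGMMbb=2 SsGGMmBB=4 SsGGMmBb=8 SsGGMmbb=4 SsGGmmBB=2 SsGGmmBb=4 SsGGmmbb=2 SsGgMMBB=4 SsGgMMBb=8 SsGgMMbb=4 SsGgMmBB=8 SsGgMmBb=16 SsGgMmbb=8 SsGgmmBB=4 SsGgmmBb=8 SsGgmmbb=4 SsggMMBB=2 SsggMMBb=4 SsggMMbb=2 SsggMmBB=4 SsggMmBb=8 SsggMmbb=4 SsggmmBB=2 SsggmmBb=4 Ssggmmbb=2 ssGGMMBB=1 ssGGMMBb=2 ssGGMMbb=1 ssGGMmBB=2 ssGGMmBb=4 ssGGMmbb=2 ssGGmmBB=1 ssGGmmBb=2 ssGGmmbb=1 ssGgMMBB=2 ssGgMMBb=4 ssGgMMbb=2 ssGgMmBB=4 ssGgMmBb=8 ssGgMmbb=4 ssGgmmBB=2 ssGgmmBb=4 ssGgmmbb=2 ssggMMBB=1 ssggMMBb=2 ssggMMbb=1 ssggMmBB=2 ssggMmBb=4 ssggMmbb=2 ssggmmBB=1 ssggmmBb=2 ssggmmbb=1
SSGgMMBB hits 2/256; gcd=2; 2÷2/256÷2 = 1/128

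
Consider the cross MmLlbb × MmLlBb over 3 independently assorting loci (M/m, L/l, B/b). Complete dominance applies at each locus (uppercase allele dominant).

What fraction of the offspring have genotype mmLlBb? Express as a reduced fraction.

MmLlbb gametes: MLb×2, Mlb×2, mLb×2, mlb×2
MmLlBb gametes: MLB×1, MLb×1, MlB×1, Mlb×1, mLB×1, mLb×1, mlB×1, mlb×1
MmLlbb×MmLlBb grid (8·8=64): MMLLBb=2 MMLLbb=2 MMLlBb=4 MMLlbb=4 MMllBb=2 MMllbb=2 MmLLBb=4 MmLLbb=4 MmLlBb=8 MmLlbb=8 MmllBb=4 Mmllbb=4 mmLLBb=2 mmLLbb=2 mmLlBb=4 mmLlbb=4 mmllBb=2 mmllbb=2
mmLlBb hits 4/64; gcd=4; 4÷4/64÷4 = 1/16

P(mmLlBb) = 1/16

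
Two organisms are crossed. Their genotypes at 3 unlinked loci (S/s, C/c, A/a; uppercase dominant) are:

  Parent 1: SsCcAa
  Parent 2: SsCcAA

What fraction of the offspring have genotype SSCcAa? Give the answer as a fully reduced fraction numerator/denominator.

P(SSCcAa) = 1/16

SsCcAa gametes: SCA×1, SCa×1, ScA×1, Sca×1, sCA×1, sCa×1, scA×1, sca×1
SsCcAA gametes: SCA×2, ScA×2, sCA×2, scA×2
SsCcAa×SsCcAA grid (8·8=64): SSCCAA=2 SSCCAa=2 SSCcAA=4 SSCcAa=4 SSccAA=2 SSccAa=2 SsCCAA=4 SsCCAa=4 SsCcAA=8 SsCcAa=8 SsccAA=4 SsccAa=4 ssCCAA=2 ssCCAa=2 ssCcAA=4 ssCcAa=4 ssccAA=2 ssccAa=2
SSCcAa hits 4/64; gcd=4; 4÷4/64÷4 = 1/16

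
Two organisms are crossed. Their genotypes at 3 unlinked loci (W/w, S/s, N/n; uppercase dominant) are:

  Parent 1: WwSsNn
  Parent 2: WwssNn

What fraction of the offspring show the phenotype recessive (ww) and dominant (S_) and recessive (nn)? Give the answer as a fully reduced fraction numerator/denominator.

P(ww S_ nn) = 1/32

WwSsNn gametes: WSN×1, WSn×1, WsN×1, Wsn×1, wSN×1, wSn×1, wsN×1, wsn×1
WwssNn gametes: WsN×2, Wsn×2, wsN×2, wsn×2
WwSsNn×WwssNn grid (8·8=64): WWSsNN=2 WWSsNn=4 WWSsnn=2 WWssNN=2 WWssNn=4 WWssnn=2 WwSsNN=4 WwSsNn=8 WwSsnn=4 WwssNN=4 WwssNn=8 Wwssnn=4 wwSsNN=2 wwSsNn=4 wwSsnn=2 wwssNN=2 wwssNn=4 wwssnn=2
ww S_ nn hits 2/64; gcd=2; 2÷2/64÷2 = 1/32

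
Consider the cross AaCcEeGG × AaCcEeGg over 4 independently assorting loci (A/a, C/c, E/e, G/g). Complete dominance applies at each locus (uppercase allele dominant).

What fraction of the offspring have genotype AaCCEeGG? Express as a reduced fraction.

P(AaCCEeGG) = 1/32

AaCcEeGG gametes: ACEG×2, ACeG×2, AcEG×2, AceG×2, aCEG×2, aCeG×2, acEG×2, aceG×2
AaCcEeGg gametes: ACEG×1, ACEg×1, ACeG×1, ACeg×1, AcEG×1, AcEg×1, AceG×1, Aceg×1, aCEG×1, aCEg×1, aCeG×1, aCeg×1, acEG×1, acEg×1, aceG×1, aceg×1
AaCcEeGG×AaCcEeGg grid (16·16=256): AACCEEGG=2 AACCEEGg=2 AACCEeGG=4 AACCEeGg=4 AACCeeGG=2 AACCeeGg=2 AACcEEGG=4 AACcEEGg=4 AACcEeGG=8 AACcEeGg=8 AACceeGG=4 AACceeGg=4 AAccEEGG=2 AAccEEGg=2 AAccEeGG=4 AAccEeGg=4 AAcceeGG=2 AAcceeGg=2 AaCCEEGG=4 AaCCEEGg=4 AaCCEeGG=8 AaCCEeGg=8 AaCCeeGG=4 AaCCeeGg=4 AaCcEEGG=8 AaCcEEGg=8 AaCcEeGG=16 AaCcEeGg=16 AaCceeGG=8 AaCceeGg=8 AaccEEGG=4 AaccEEGg=4 AaccEeGG=8 AaccEeGg=8 AacceeGG=4 AacceeGg=4 aaCCEEGG=2 aaCCEEGg=2 aaCCEeGG=4 aaCCEeGg=4 aaCCeeGG=2 aaCCeeGg=2 aaCcEEGG=4 aaCcEEGg=4 aaCcEeGG=8 aaCcEeGg=8 aaCceeGG=4 aaCceeGg=4 aaccEEGG=2 aaccEEGg=2 aaccEeGG=4 aaccEeGg=4 aacceeGG=2 aacceeGg=2
AaCCEeGG hits 8/256; gcd=8; 8÷8/256÷8 = 1/32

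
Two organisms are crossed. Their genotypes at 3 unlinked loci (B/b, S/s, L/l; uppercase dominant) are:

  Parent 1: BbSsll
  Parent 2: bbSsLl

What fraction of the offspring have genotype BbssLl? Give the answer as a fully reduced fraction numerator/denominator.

P(BbssLl) = 1/16

BbSsll gametes: BSl×2, Bsl×2, bSl×2, bsl×2
bbSsLl gametes: bSL×2, bSl×2, bsL×2, bsl×2
BbSsll×bbSsLl grid (8·8=64): BbSSLl=4 BbSSll=4 BbSsLl=8 BbSsll=8 BbssLl=4 Bbssll=4 bbSSLl=4 bbSSll=4 bbSsLl=8 bbSsll=8 bbssLl=4 bbssll=4
BbssLl hits 4/64; gcd=4; 4÷4/64÷4 = 1/16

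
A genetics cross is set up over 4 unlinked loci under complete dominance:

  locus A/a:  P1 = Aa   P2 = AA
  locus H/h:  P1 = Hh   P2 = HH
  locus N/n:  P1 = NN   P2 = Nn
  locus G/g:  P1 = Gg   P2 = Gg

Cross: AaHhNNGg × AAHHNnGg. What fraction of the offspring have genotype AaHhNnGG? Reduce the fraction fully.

AaHhNNGg gametes: AHNG×2, AHNg×2, AhNG×2, AhNg×2, aHNG×2, aHNg×2, ahNG×2, ahNg×2
AAHHNnGg gametes: AHNG×4, AHNg×4, AHnG×4, AHng×4
AaHhNNGg×AAHHNnGg grid (16·16=256): AAHHNNGG=8 AAHHNNGg=16 AAHHNNgg=8 AAHHNnGG=8 AAHHNnGg=16 AAHHNngg=8 AAHhNNGG=8 AAHhNNGg=16 AAHhNNgg=8 AAHhNnGG=8 AAHhNnGg=16 AAHhNngg=8 AaHHNNGG=8 AaHHNNGg=16 AaHHNNgg=8 AaHHNnGG=8 AaHHNnGg=16 AaHHNngg=8 AaHhNNGG=8 AaHhNNGg=16 AaHhNNgg=8 AaHhNnGG=8 AaHhNnGg=16 AaHhNngg=8
AaHhNnGG hits 8/256; gcd=8; 8÷8/256÷8 = 1/32

P(AaHhNnGG) = 1/32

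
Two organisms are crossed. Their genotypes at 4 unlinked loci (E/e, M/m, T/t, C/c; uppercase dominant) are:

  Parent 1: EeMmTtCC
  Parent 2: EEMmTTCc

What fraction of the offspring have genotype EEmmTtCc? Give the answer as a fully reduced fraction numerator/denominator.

P(EEmmTtCc) = 1/32

EeMmTtCC gametes: EMTC×2, EMtC×2, EmTC×2, EmtC×2, eMTC×2, eMtC×2, emTC×2, emtC×2
EEMmTTCc gametes: EMTC×4, EMTc×4, EmTC×4, EmTc×4
EeMmTtCC×EEMmTTCc grid (16·16=256): EEMMTTCC=8 EEMMTTCc=8 EEMMTtCC=8 EEMMTtCc=8 EEMmTTCC=16 EEMmTTCc=16 EEMmTtCC=16 EEMmTtCc=16 EEmmTTCC=8 EEmmTTCc=8 EEmmTtCC=8 EEmmTtCc=8 EeMMTTCC=8 EeMMTTCc=8 EeMMTtCC=8 EeMMTtCc=8 EeMmTTCC=16 EeMmTTCc=16 EeMmTtCC=16 EeMmTtCc=16 EemmTTCC=8 EemmTTCc=8 EemmTtCC=8 EemmTtCc=8
EEmmTtCc hits 8/256; gcd=8; 8÷8/256÷8 = 1/32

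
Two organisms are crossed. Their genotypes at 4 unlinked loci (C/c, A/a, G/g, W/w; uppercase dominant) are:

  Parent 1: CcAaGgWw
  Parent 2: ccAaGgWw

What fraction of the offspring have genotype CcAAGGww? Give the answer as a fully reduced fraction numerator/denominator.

CcAaGgWw gametes: CAGW×1, CAGw×1, CAgW×1, CAgw×1, CaGW×1, CaGw×1, CagW×1, Cagw×1, cAGW×1, cAGw×1, cAgW×1, cAgw×1, caGW×1, caGw×1, cagW×1, cagw×1
ccAaGgWw gametes: cAGW×2, cAGw×2, cAgW×2, cAgw×2, caGW×2, caGw×2, cagW×2, cagw×2
CcAaGgWw×ccAaGgWw grid (16·16=256): CcAAGGWW=2 CcAAGGWw=4 CcAAGGww=2 CcAAGgWW=4 CcAAGgWw=8 CcAAGgww=4 CcAAggWW=2 CcAAggWw=4 CcAAggww=2 CcAaGGWW=4 CcAaGGWw=8 CcAaGGww=4 CcAaGgWW=8 CcAaGgWw=16 CcAaGgww=8 CcAaggWW=4 CcAaggWw=8 CcAaggww=4 CcaaGGWW=2 CcaaGGWw=4 CcaaGGww=2 CcaaGgWW=4 CcaaGgWw=8 CcaaGgww=4 CcaaggWW=2 CcaaggWw=4 Ccaaggww=2 ccAAGGWW=2 ccAAGGWw=4 ccAAGGww=2 ccAAGgWW=4 ccAAGgWw=8 ccAAGgww=4 ccAAggWW=2 ccAAggWw=4 ccAAggww=2 ccAaGGWW=4 ccAaGGWw=8 ccAaGGww=4 ccAaGgWW=8 ccAaGgWw=16 ccAaGgww=8 ccAaggWW=4 ccAaggWw=8 ccAaggww=4 ccaaGGWW=2 ccaaGGWw=4 ccaaGGww=2 ccaaGgWW=4 ccaaGgWw=8 ccaaGgww=4 ccaaggWW=2 ccaaggWw=4 ccaaggww=2
CcAAGGww hits 2/256; gcd=2; 2÷2/256÷2 = 1/128

P(CcAAGGww) = 1/128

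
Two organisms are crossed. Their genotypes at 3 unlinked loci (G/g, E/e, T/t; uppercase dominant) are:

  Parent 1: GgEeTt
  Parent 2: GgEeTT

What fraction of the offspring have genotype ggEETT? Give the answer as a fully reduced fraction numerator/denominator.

P(ggEETT) = 1/32

GgEeTt gametes: GET×1, GEt×1, GeT×1, Get×1, gET×1, gEt×1, geT×1, get×1
GgEeTT gametes: GET×2, GeT×2, gET×2, geT×2
GgEeTt×GgEeTT grid (8·8=64): GGEETT=2 GGEETt=2 GGEeTT=4 GGEeTt=4 GGeeTT=2 GGeeTt=2 GgEETT=4 GgEETt=4 GgEeTT=8 GgEeTt=8 GgeeTT=4 GgeeTt=4 ggEETT=2 ggEETt=2 ggEeTT=4 ggEeTt=4 ggeeTT=2 ggeeTt=2
ggEETT hits 2/64; gcd=2; 2÷2/64÷2 = 1/32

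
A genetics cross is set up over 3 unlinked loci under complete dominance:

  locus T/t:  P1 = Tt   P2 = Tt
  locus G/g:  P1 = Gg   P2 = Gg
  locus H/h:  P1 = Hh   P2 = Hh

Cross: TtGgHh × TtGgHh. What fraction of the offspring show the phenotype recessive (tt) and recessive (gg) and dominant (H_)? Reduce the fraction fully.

TtGgHh gametes: TGH×1, TGh×1, TgH×1, Tgh×1, tGH×1, tGh×1, tgH×1, tgh×1
TtGgHh gametes: TGH×1, TGh×1, TgH×1, Tgh×1, tGH×1, tGh×1, tgH×1, tgh×1
TtGgHh×TtGgHh grid (8·8=64): TTGGHH=1 TTGGHh=2 TTGGhh=1 TTGgHH=2 TTGgHh=4 TTGghh=2 TTggHH=1 TTggHh=2 TTgghh=1 TtGGHH=2 TtGGHh=4 TtGGhh=2 TtGgHH=4 TtGgHh=8 TtGghh=4 TtggHH=2 TtggHh=4 Ttgghh=2 ttGGHH=1 ttGGHh=2 ttGGhh=1 ttGgHH=2 ttGgHh=4 ttGghh=2 ttggHH=1 ttggHh=2 ttgghh=1
tt gg H_ hits 3/64; gcd=1; 3÷1/64÷1 = 3/64

P(tt gg H_) = 3/64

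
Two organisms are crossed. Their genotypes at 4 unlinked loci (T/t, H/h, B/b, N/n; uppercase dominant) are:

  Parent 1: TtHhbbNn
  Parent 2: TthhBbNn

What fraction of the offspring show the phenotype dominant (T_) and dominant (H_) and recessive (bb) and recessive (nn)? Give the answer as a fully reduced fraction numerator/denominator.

TtHhbbNn gametes: THbN×2, THbn×2, ThbN×2, Thbn×2, tHbN×2, tHbn×2, thbN×2, thbn×2
TthhBbNn gametes: ThBN×2, ThBn×2, ThbN×2, Thbn×2, thBN×2, thBn×2, thbN×2, thbn×2
TtHhbbNn×TthhBbNn grid (16·16=256): TTHhBbNN=4 TTHhBbNn=8 TTHhBbnn=4 TTHhbbNN=4 TTHhbbNn=8 TTHhbbnn=4 TThhBbNN=4 TThhBbNn=8 TThhBbnn=4 TThhbbNN=4 TThhbbNn=8 TThhbbnn=4 TtHhBbNN=8 TtHhBbNn=16 TtHhBbnn=8 TtHhbbNN=8 TtHhbbNn=16 TtHhbbnn=8 TthhBbNN=8 TthhBbNn=16 TthhBbnn=8 TthhbbNN=8 TthhbbNn=16 Tthhbbnn=8 ttHhBbNN=4 ttHhBbNn=8 ttHhBbnn=4 ttHhbbNN=4 ttHhbbNn=8 ttHhbbnn=4 tthhBbNN=4 tthhBbNn=8 tthhBbnn=4 tthhbbNN=4 tthhbbNn=8 tthhbbnn=4
T_ H_ bb nn hits 12/256; gcd=4; 12÷4/256÷4 = 3/64

P(T_ H_ bb nn) = 3/64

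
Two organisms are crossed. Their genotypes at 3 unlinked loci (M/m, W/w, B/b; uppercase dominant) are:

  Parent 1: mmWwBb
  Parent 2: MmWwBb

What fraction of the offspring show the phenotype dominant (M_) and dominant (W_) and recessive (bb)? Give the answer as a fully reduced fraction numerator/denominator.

P(M_ W_ bb) = 3/32

mmWwBb gametes: mWB×2, mWb×2, mwB×2, mwb×2
MmWwBb gametes: MWB×1, MWb×1, MwB×1, Mwb×1, mWB×1, mWb×1, mwB×1, mwb×1
mmWwBb×MmWwBb grid (8·8=64): MmWWBB=2 MmWWBb=4 MmWWbb=2 MmWwBB=4 MmWwBb=8 MmWwbb=4 MmwwBB=2 MmwwBb=4 Mmwwbb=2 mmWWBB=2 mmWWBb=4 mmWWbb=2 mmWwBB=4 mmWwBb=8 mmWwbb=4 mmwwBB=2 mmwwBb=4 mmwwbb=2
M_ W_ bb hits 6/64; gcd=2; 6÷2/64÷2 = 3/32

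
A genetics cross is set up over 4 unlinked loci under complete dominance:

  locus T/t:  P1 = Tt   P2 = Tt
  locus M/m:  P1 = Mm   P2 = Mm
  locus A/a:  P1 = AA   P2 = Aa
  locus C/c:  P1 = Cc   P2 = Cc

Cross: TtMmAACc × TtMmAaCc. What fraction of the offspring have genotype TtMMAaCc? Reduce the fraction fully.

TtMmAACc gametes: TMAC×2, TMAc×2, TmAC×2, TmAc×2, tMAC×2, tMAc×2, tmAC×2, tmAc×2
TtMmAaCc gametes: TMAC×1, TMAc×1, TMaC×1, TMac×1, TmAC×1, TmAc×1, TmaC×1, Tmac×1, tMAC×1, tMAc×1, tMaC×1, tMac×1, tmAC×1, tmAc×1, tmaC×1, tmac×1
TtMmAACc×TtMmAaCc grid (16·16=256): TTMMAACC=2 TTMMAACc=4 TTMMAAcc=2 TTMMAaCC=2 TTMMAaCc=4 TTMMAacc=2 TTMmAACC=4 TTMmAACc=8 TTMmAAcc=4 TTMmAaCC=4 TTMmAaCc=8 TTMmAacc=4 TTmmAACC=2 TTmmAACc=4 TTmmAAcc=2 TTmmAaCC=2 TTmmAaCc=4 TTmmAacc=2 TtMMAACC=4 TtMMAACc=8 TtMMAAcc=4 TtMMAaCC=4 TtMMAaCc=8 TtMMAacc=4 TtMmAACC=8 TtMmAACc=16 TtMmAAcc=8 TtMmAaCC=8 TtMmAaCc=16 TtMmAacc=8 TtmmAACC=4 TtmmAACc=8 TtmmAAcc=4 TtmmAaCC=4 TtmmAaCc=8 TtmmAacc=4 ttMMAACC=2 ttMMAACc=4 ttMMAAcc=2 ttMMAaCC=2 ttMMAaCc=4 ttMMAacc=2 ttMmAACC=4 ttMmAACc=8 ttMmAAcc=4 ttMmAaCC=4 ttMmAaCc=8 ttMmAacc=4 ttmmAACC=2 ttmmAACc=4 ttmmAAcc=2 ttmmAaCC=2 ttmmAaCc=4 ttmmAacc=2
TtMMAaCc hits 8/256; gcd=8; 8÷8/256÷8 = 1/32

P(TtMMAaCc) = 1/32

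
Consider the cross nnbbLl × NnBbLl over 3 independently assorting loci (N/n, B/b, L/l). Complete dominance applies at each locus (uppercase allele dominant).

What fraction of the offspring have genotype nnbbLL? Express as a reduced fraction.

P(nnbbLL) = 1/16

nnbbLl gametes: nbL×4, nbl×4
NnBbLl gametes: NBL×1, NBl×1, NbL×1, Nbl×1, nBL×1, nBl×1, nbL×1, nbl×1
nnbbLl×NnBbLl grid (8·8=64): NnBbLL=4 NnBbLl=8 NnBbll=4 NnbbLL=4 NnbbLl=8 Nnbbll=4 nnBbLL=4 nnBbLl=8 nnBbll=4 nnbbLL=4 nnbbLl=8 nnbbll=4
nnbbLL hits 4/64; gcd=4; 4÷4/64÷4 = 1/16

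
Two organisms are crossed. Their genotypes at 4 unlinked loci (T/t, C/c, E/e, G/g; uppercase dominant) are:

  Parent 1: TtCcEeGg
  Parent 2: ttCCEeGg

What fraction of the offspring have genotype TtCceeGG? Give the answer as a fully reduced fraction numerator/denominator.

P(TtCceeGG) = 1/64

TtCcEeGg gametes: TCEG×1, TCEg×1, TCeG×1, TCeg×1, TcEG×1, TcEg×1, TceG×1, Tceg×1, tCEG×1, tCEg×1, tCeG×1, tCeg×1, tcEG×1, tcEg×1, tceG×1, tceg×1
ttCCEeGg gametes: tCEG×4, tCEg×4, tCeG×4, tCeg×4
TtCcEeGg×ttCCEeGg grid (16·16=256): TtCCEEGG=4 TtCCEEGg=8 TtCCEEgg=4 TtCCEeGG=8 TtCCEeGg=16 TtCCEegg=8 TtCCeeGG=4 TtCCeeGg=8 TtCCeegg=4 TtCcEEGG=4 TtCcEEGg=8 TtCcEEgg=4 TtCcEeGG=8 TtCcEeGg=16 TtCcEegg=8 TtCceeGG=4 TtCceeGg=8 TtCceegg=4 ttCCEEGG=4 ttCCEEGg=8 ttCCEEgg=4 ttCCEeGG=8 ttCCEeGg=16 ttCCEegg=8 ttCCeeGG=4 ttCCeeGg=8 ttCCeegg=4 ttCcEEGG=4 ttCcEEGg=8 ttCcEEgg=4 ttCcEeGG=8 ttCcEeGg=16 ttCcEegg=8 ttCceeGG=4 ttCceeGg=8 ttCceegg=4
TtCceeGG hits 4/256; gcd=4; 4÷4/256÷4 = 1/64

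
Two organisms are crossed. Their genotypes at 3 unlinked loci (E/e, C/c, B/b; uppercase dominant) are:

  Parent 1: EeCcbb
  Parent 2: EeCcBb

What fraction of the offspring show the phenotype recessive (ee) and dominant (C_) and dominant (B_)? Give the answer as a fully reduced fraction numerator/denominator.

P(ee C_ B_) = 3/32

EeCcbb gametes: ECb×2, Ecb×2, eCb×2, ecb×2
EeCcBb gametes: ECB×1, ECb×1, EcB×1, Ecb×1, eCB×1, eCb×1, ecB×1, ecb×1
EeCcbb×EeCcBb grid (8·8=64): EECCBb=2 EECCbb=2 EECcBb=4 EECcbb=4 EEccBb=2 EEccbb=2 EeCCBb=4 EeCCbb=4 EeCcBb=8 EeCcbb=8 EeccBb=4 Eeccbb=4 eeCCBb=2 eeCCbb=2 eeCcBb=4 eeCcbb=4 eeccBb=2 eeccbb=2
ee C_ B_ hits 6/64; gcd=2; 6÷2/64÷2 = 3/32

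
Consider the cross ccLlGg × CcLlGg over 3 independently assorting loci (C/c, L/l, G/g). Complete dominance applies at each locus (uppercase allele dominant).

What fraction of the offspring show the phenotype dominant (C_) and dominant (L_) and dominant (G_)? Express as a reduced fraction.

P(C_ L_ G_) = 9/32

ccLlGg gametes: cLG×2, cLg×2, clG×2, clg×2
CcLlGg gametes: CLG×1, CLg×1, ClG×1, Clg×1, cLG×1, cLg×1, clG×1, clg×1
ccLlGg×CcLlGg grid (8·8=64): CcLLGG=2 CcLLGg=4 CcLLgg=2 CcLlGG=4 CcLlGg=8 CcLlgg=4 CcllGG=2 CcllGg=4 Ccllgg=2 ccLLGG=2 ccLLGg=4 ccLLgg=2 ccLlGG=4 ccLlGg=8 ccLlgg=4 ccllGG=2 ccllGg=4 ccllgg=2
C_ L_ G_ hits 18/64; gcd=2; 18÷2/64÷2 = 9/32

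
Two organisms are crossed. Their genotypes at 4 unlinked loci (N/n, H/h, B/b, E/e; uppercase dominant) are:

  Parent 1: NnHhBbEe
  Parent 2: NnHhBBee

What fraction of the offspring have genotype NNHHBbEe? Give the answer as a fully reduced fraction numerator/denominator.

NnHhBbEe gametes: NHBE×1, NHBe×1, NHbE×1, NHbe×1, NhBE×1, NhBe×1, NhbE×1, Nhbe×1, nHBE×1, nHBe×1, nHbE×1, nHbe×1, nhBE×1, nhBe×1, nhbE×1, nhbe×1
NnHhBBee gametes: NHBe×4, NhBe×4, nHBe×4, nhBe×4
NnHhBbEe×NnHhBBee grid (16·16=256): NNHHBBEe=4 NNHHBBee=4 NNHHBbEe=4 NNHHBbee=4 NNHhBBEe=8 NNHhBBee=8 NNHhBbEe=8 NNHhBbee=8 NNhhBBEe=4 NNhhBBee=4 NNhhBbEe=4 NNhhBbee=4 NnHHBBEe=8 NnHHBBee=8 NnHHBbEe=8 NnHHBbee=8 NnHhBBEe=16 NnHhBBee=16 NnHhBbEe=16 NnHhBbee=16 NnhhBBEe=8 NnhhBBee=8 NnhhBbEe=8 NnhhBbee=8 nnHHBBEe=4 nnHHBBee=4 nnHHBbEe=4 nnHHBbee=4 nnHhBBEe=8 nnHhBBee=8 nnHhBbEe=8 nnHhBbee=8 nnhhBBEe=4 nnhhBBee=4 nnhhBbEe=4 nnhhBbee=4
NNHHBbEe hits 4/256; gcd=4; 4÷4/256÷4 = 1/64

P(NNHHBbEe) = 1/64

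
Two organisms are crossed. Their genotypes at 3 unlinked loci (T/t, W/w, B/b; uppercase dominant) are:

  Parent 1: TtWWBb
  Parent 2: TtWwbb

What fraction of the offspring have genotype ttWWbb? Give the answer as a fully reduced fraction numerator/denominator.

TtWWBb gametes: TWB×2, TWb×2, tWB×2, tWb×2
TtWwbb gametes: TWb×2, Twb×2, tWb×2, twb×2
TtWWBb×TtWwbb grid (8·8=64): TTWWBb=4 TTWWbb=4 TTWwBb=4 TTWwbb=4 TtWWBb=8 TtWWbb=8 TtWwBb=8 TtWwbb=8 ttWWBb=4 ttWWbb=4 ttWwBb=4 ttWwbb=4
ttWWbb hits 4/64; gcd=4; 4÷4/64÷4 = 1/16

P(ttWWbb) = 1/16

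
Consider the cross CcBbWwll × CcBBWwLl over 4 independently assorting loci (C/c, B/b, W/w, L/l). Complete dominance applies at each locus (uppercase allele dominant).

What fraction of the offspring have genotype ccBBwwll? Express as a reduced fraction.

P(ccBBwwll) = 1/64

CcBbWwll gametes: CBWl×2, CBwl×2, CbWl×2, Cbwl×2, cBWl×2, cBwl×2, cbWl×2, cbwl×2
CcBBWwLl gametes: CBWL×2, CBWl×2, CBwL×2, CBwl×2, cBWL×2, cBWl×2, cBwL×2, cBwl×2
CcBbWwll×CcBBWwLl grid (16·16=256): CCBBWWLl=4 CCBBWWll=4 CCBBWwLl=8 CCBBWwll=8 CCBBwwLl=4 CCBBwwll=4 CCBbWWLl=4 CCBbWWll=4 CCBbWwLl=8 CCBbWwll=8 CCBbwwLl=4 CCBbwwll=4 CcBBWWLl=8 CcBBWWll=8 CcBBWwLl=16 CcBBWwll=16 CcBBwwLl=8 CcBBwwll=8 CcBbWWLl=8 CcBbWWll=8 CcBbWwLl=16 CcBbWwll=16 CcBbwwLl=8 CcBbwwll=8 ccBBWWLl=4 ccBBWWll=4 ccBBWwLl=8 ccBBWwll=8 ccBBwwLl=4 ccBBwwll=4 ccBbWWLl=4 ccBbWWll=4 ccBbWwLl=8 ccBbWwll=8 ccBbwwLl=4 ccBbwwll=4
ccBBwwll hits 4/256; gcd=4; 4÷4/256÷4 = 1/64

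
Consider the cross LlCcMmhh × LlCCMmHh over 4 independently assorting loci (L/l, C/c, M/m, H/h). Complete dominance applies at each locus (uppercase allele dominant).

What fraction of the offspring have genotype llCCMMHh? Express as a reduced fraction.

P(llCCMMHh) = 1/64

LlCcMmhh gametes: LCMh×2, LCmh×2, LcMh×2, Lcmh×2, lCMh×2, lCmh×2, lcMh×2, lcmh×2
LlCCMmHh gametes: LCMH×2, LCMh×2, LCmH×2, LCmh×2, lCMH×2, lCMh×2, lCmH×2, lCmh×2
LlCcMmhh×LlCCMmHh grid (16·16=256): LLCCMMHh=4 LLCCMMhh=4 LLCCMmHh=8 LLCCMmhh=8 LLCCmmHh=4 LLCCmmhh=4 LLCcMMHh=4 LLCcMMhh=4 LLCcMmHh=8 LLCcMmhh=8 LLCcmmHh=4 LLCcmmhh=4 LlCCMMHh=8 LlCCMMhh=8 LlCCMmHh=16 LlCCMmhh=16 LlCCmmHh=8 LlCCmmhh=8 LlCcMMHh=8 LlCcMMhh=8 LlCcMmHh=16 LlCcMmhh=16 LlCcmmHh=8 LlCcmmhh=8 llCCMMHh=4 llCCMMhh=4 llCCMmHh=8 llCCMmhh=8 llCCmmHh=4 llCCmmhh=4 llCcMMHh=4 llCcMMhh=4 llCcMmHh=8 llCcMmhh=8 llCcmmHh=4 llCcmmhh=4
llCCMMHh hits 4/256; gcd=4; 4÷4/256÷4 = 1/64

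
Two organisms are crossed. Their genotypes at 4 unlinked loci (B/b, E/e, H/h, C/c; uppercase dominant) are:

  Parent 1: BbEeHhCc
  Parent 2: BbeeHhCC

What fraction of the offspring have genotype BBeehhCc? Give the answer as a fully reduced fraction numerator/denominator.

BbEeHhCc gametes: BEHC×1, BEHc×1, BEhC×1, BEhc×1, BeHC×1, BeHc×1, BehC×1, Behc×1, bEHC×1, bEHc×1, bEhC×1, bEhc×1, beHC×1, beHc×1, behC×1, behc×1
BbeeHhCC gametes: BeHC×4, BehC×4, beHC×4, behC×4
BbEeHhCc×BbeeHhCC grid (16·16=256): BBEeHHCC=4 BBEeHHCc=4 BBEeHhCC=8 BBEeHhCc=8 BBEehhCC=4 BBEehhCc=4 BBeeHHCC=4 BBeeHHCc=4 BBeeHhCC=8 BBeeHhCc=8 BBeehhCC=4 BBeehhCc=4 BbEeHHCC=8 BbEeHHCc=8 BbEeHhCC=16 BbEeHhCc=16 BbEehhCC=8 BbEehhCc=8 BbeeHHCC=8 BbeeHHCc=8 BbeeHhCC=16 BbeeHhCc=16 BbeehhCC=8 BbeehhCc=8 bbEeHHCC=4 bbEeHHCc=4 bbEeHhCC=8 bbEeHhCc=8 bbEehhCC=4 bbEehhCc=4 bbeeHHCC=4 bbeeHHCc=4 bbeeHhCC=8 bbeeHhCc=8 bbeehhCC=4 bbeehhCc=4
BBeehhCc hits 4/256; gcd=4; 4÷4/256÷4 = 1/64

P(BBeehhCc) = 1/64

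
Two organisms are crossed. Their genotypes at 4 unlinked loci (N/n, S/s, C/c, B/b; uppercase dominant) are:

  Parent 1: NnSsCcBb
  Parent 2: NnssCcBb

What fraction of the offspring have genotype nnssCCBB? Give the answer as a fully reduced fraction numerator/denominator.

NnSsCcBb gametes: NSCB×1, NSCb×1, NScB×1, NScb×1, NsCB×1, NsCb×1, NscB×1, Nscb×1, nSCB×1, nSCb×1, nScB×1, nScb×1, nsCB×1, nsCb×1, nscB×1, nscb×1
NnssCcBb gametes: NsCB×2, NsCb×2, NscB×2, Nscb×2, nsCB×2, nsCb×2, nscB×2, nscb×2
NnSsCcBb×NnssCcBb grid (16·16=256): NNSsCCBB=2 NNSsCCBb=4 NNSsCCbb=2 NNSsCcBB=4 NNSsCcBb=8 NNSsCcbb=4 NNSsccBB=2 NNSsccBb=4 NNSsccbb=2 NNssCCBB=2 NNssCCBb=4 NNssCCbb=2 NNssCcBB=4 NNssCcBb=8 NNssCcbb=4 NNssccBB=2 NNssccBb=4 NNssccbb=2 NnSsCCBB=4 NnSsCCBb=8 NnSsCCbb=4 NnSsCcBB=8 NnSsCcBb=16 NnSsCcbb=8 NnSsccBB=4 NnSsccBb=8 NnSsccbb=4 NnssCCBB=4 NnssCCBb=8 NnssCCbb=4 NnssCcBB=8 NnssCcBb=16 NnssCcbb=8 NnssccBB=4 NnssccBb=8 Nnssccbb=4 nnSsCCBB=2 nnSsCCBb=4 nnSsCCbb=2 nnSsCcBB=4 nnSsCcBb=8 nnSsCcbb=4 nnSsccBB=2 nnSsccBb=4 nnSsccbb=2 nnssCCBB=2 nnssCCBb=4 nnssCCbb=2 nnssCcBB=4 nnssCcBb=8 nnssCcbb=4 nnssccBB=2 nnssccBb=4 nnssccbb=2
nnssCCBB hits 2/256; gcd=2; 2÷2/256÷2 = 1/128

P(nnssCCBB) = 1/128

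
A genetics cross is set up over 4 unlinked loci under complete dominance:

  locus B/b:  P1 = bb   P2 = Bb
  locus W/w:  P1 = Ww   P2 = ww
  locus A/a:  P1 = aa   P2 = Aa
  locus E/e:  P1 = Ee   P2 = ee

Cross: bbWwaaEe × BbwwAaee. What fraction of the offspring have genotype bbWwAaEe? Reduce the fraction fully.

bbWwaaEe gametes: bWaE×4, bWae×4, bwaE×4, bwae×4
BbwwAaee gametes: BwAe×4, Bwae×4, bwAe×4, bwae×4
bbWwaaEe×BbwwAaee grid (16·16=256): BbWwAaEe=16 BbWwAaee=16 BbWwaaEe=16 BbWwaaee=16 BbwwAaEe=16 BbwwAaee=16 BbwwaaEe=16 Bbwwaaee=16 bbWwAaEe=16 bbWwAaee=16 bbWwaaEe=16 bbWwaaee=16 bbwwAaEe=16 bbwwAaee=16 bbwwaaEe=16 bbwwaaee=16
bbWwAaEe hits 16/256; gcd=16; 16÷16/256÷16 = 1/16

P(bbWwAaEe) = 1/16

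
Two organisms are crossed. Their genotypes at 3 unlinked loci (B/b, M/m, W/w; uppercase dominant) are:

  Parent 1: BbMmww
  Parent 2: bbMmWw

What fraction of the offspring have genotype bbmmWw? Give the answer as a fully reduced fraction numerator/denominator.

BbMmww gametes: BMw×2, Bmw×2, bMw×2, bmw×2
bbMmWw gametes: bMW×2, bMw×2, bmW×2, bmw×2
BbMmww×bbMmWw grid (8·8=64): BbMMWw=4 BbMMww=4 BbMmWw=8 BbMmww=8 BbmmWw=4 Bbmmww=4 bbMMWw=4 bbMMww=4 bbMmWw=8 bbMmww=8 bbmmWw=4 bbmmww=4
bbmmWw hits 4/64; gcd=4; 4÷4/64÷4 = 1/16

P(bbmmWw) = 1/16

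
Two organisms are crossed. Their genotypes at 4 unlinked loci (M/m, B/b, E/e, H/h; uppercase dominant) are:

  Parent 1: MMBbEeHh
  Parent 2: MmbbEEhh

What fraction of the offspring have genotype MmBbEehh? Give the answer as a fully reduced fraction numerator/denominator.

MMBbEeHh gametes: MBEH×2, MBEh×2, MBeH×2, MBeh×2, MbEH×2, MbEh×2, MbeH×2, Mbeh×2
MmbbEEhh gametes: MbEh×8, mbEh×8
MMBbEeHh×MmbbEEhh grid (16·16=256): MMBbEEHh=16 MMBbEEhh=16 MMBbEeHh=16 MMBbEehh=16 MMbbEEHh=16 MMbbEEhh=16 MMbbEeHh=16 MMbbEehh=16 MmBbEEHh=16 MmBbEEhh=16 MmBbEeHh=16 MmBbEehh=16 MmbbEEHh=16 MmbbEEhh=16 MmbbEeHh=16 MmbbEehh=16
MmBbEehh hits 16/256; gcd=16; 16÷16/256÷16 = 1/16

P(MmBbEehh) = 1/16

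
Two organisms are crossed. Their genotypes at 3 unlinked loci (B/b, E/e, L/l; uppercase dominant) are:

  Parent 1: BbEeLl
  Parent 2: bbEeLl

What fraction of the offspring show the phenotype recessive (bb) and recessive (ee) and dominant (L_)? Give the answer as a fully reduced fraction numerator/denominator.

BbEeLl gametes: BEL×1, BEl×1, BeL×1, Bel×1, bEL×1, bEl×1, beL×1, bel×1
bbEeLl gametes: bEL×2, bEl×2, beL×2, bel×2
BbEeLl×bbEeLl grid (8·8=64): BbEELL=2 BbEELl=4 BbEEll=2 BbEeLL=4 BbEeLl=8 BbEell=4 BbeeLL=2 BbeeLl=4 Bbeell=2 bbEELL=2 bbEELl=4 bbEEll=2 bbEeLL=4 bbEeLl=8 bbEell=4 bbeeLL=2 bbeeLl=4 bbeell=2
bb ee L_ hits 6/64; gcd=2; 6÷2/64÷2 = 3/32

P(bb ee L_) = 3/32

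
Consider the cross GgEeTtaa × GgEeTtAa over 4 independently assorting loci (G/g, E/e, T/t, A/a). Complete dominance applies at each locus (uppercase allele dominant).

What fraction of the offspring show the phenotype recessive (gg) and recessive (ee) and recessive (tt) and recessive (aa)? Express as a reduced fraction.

GgEeTtaa gametes: GETa×2, GEta×2, GeTa×2, Geta×2, gETa×2, gEta×2, geTa×2, geta×2
GgEeTtAa gametes: GETA×1, GETa×1, GEtA×1, GEta×1, GeTA×1, GeTa×1, GetA×1, Geta×1, gETA×1, gETa×1, gEtA×1, gEta×1, geTA×1, geTa×1, getA×1, geta×1
GgEeTtaa×GgEeTtAa grid (16·16=256): GGEETTAa=2 GGEETTaa=2 GGEETtAa=4 GGEETtaa=4 GGEEttAa=2 GGEEttaa=2 GGEeTTAa=4 GGEeTTaa=4 GGEeTtAa=8 GGEeTtaa=8 GGEettAa=4 GGEettaa=4 GGeeTTAa=2 GGeeTTaa=2 GGeeTtAa=4 GGeeTtaa=4 GGeettAa=2 GGeettaa=2 GgEETTAa=4 GgEETTaa=4 GgEETtAa=8 GgEETtaa=8 GgEEttAa=4 GgEEttaa=4 GgEeTTAa=8 GgEeTTaa=8 GgEeTtAa=16 GgEeTtaa=16 GgEettAa=8 GgEettaa=8 GgeeTTAa=4 GgeeTTaa=4 GgeeTtAa=8 GgeeTtaa=8 GgeettAa=4 Ggeettaa=4 ggEETTAa=2 ggEETTaa=2 ggEETtAa=4 ggEETtaa=4 ggEEttAa=2 ggEEttaa=2 ggEeTTAa=4 ggEeTTaa=4 ggEeTtAa=8 ggEeTtaa=8 ggEettAa=4 ggEettaa=4 ggeeTTAa=2 ggeeTTaa=2 ggeeTtAa=4 ggeeTtaa=4 ggeettAa=2 ggeettaa=2
gg ee tt aa hits 2/256; gcd=2; 2÷2/256÷2 = 1/128

P(gg ee tt aa) = 1/128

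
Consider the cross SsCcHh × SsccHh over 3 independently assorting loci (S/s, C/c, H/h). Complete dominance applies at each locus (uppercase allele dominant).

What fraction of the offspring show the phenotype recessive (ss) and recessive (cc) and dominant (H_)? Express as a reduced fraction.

P(ss cc H_) = 3/32

SsCcHh gametes: SCH×1, SCh×1, ScH×1, Sch×1, sCH×1, sCh×1, scH×1, sch×1
SsccHh gametes: ScH×2, Sch×2, scH×2, sch×2
SsCcHh×SsccHh grid (8·8=64): SSCcHH=2 SSCcHh=4 SSCchh=2 SSccHH=2 SSccHh=4 SScchh=2 SsCcHH=4 SsCcHh=8 SsCchh=4 SsccHH=4 SsccHh=8 Sscchh=4 ssCcHH=2 ssCcHh=4 ssCchh=2 ssccHH=2 ssccHh=4 sscchh=2
ss cc H_ hits 6/64; gcd=2; 6÷2/64÷2 = 3/32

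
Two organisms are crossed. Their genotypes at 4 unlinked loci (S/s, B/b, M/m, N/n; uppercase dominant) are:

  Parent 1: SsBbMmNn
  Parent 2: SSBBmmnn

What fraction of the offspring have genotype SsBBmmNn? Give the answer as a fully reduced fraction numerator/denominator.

P(SsBBmmNn) = 1/16

SsBbMmNn gametes: SBMN×1, SBMn×1, SBmN×1, SBmn×1, SbMN×1, SbMn×1, SbmN×1, Sbmn×1, sBMN×1, sBMn×1, sBmN×1, sBmn×1, sbMN×1, sbMn×1, sbmN×1, sbmn×1
SSBBmmnn gametes: SBmn×16
SsBbMmNn×SSBBmmnn grid (16·16=256): SSBBMmNn=16 SSBBMmnn=16 SSBBmmNn=16 SSBBmmnn=16 SSBbMmNn=16 SSBbMmnn=16 SSBbmmNn=16 SSBbmmnn=16 SsBBMmNn=16 SsBBMmnn=16 SsBBmmNn=16 SsBBmmnn=16 SsBbMmNn=16 SsBbMmnn=16 SsBbmmNn=16 SsBbmmnn=16
SsBBmmNn hits 16/256; gcd=16; 16÷16/256÷16 = 1/16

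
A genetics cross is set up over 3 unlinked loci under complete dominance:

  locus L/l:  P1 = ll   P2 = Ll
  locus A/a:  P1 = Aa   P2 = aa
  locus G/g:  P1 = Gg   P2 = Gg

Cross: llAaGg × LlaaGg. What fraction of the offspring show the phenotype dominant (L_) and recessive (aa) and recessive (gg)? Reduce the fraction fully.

P(L_ aa gg) = 1/16

llAaGg gametes: lAG×2, lAg×2, laG×2, lag×2
LlaaGg gametes: LaG×2, Lag×2, laG×2, lag×2
llAaGg×LlaaGg grid (8·8=64): LlAaGG=4 LlAaGg=8 LlAagg=4 LlaaGG=4 LlaaGg=8 Llaagg=4 llAaGG=4 llAaGg=8 llAagg=4 llaaGG=4 llaaGg=8 llaagg=4
L_ aa gg hits 4/64; gcd=4; 4÷4/64÷4 = 1/16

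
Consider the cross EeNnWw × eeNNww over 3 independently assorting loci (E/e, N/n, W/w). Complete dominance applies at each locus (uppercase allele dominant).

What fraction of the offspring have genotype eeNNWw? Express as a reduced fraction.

P(eeNNWw) = 1/8

EeNnWw gametes: ENW×1, ENw×1, EnW×1, Enw×1, eNW×1, eNw×1, enW×1, enw×1
eeNNww gametes: eNw×8
EeNnWw×eeNNww grid (8·8=64): EeNNWw=8 EeNNww=8 EeNnWw=8 EeNnww=8 eeNNWw=8 eeNNww=8 eeNnWw=8 eeNnww=8
eeNNWw hits 8/64; gcd=8; 8÷8/64÷8 = 1/8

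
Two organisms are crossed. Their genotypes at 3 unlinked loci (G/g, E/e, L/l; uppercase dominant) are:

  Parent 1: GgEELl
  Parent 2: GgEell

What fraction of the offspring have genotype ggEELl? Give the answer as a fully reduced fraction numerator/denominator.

GgEELl gametes: GEL×2, GEl×2, gEL×2, gEl×2
GgEell gametes: GEl×2, Gel×2, gEl×2, gel×2
GgEELl×GgEell grid (8·8=64): GGEELl=4 GGEEll=4 GGEeLl=4 GGEell=4 GgEELl=8 GgEEll=8 GgEeLl=8 GgEell=8 ggEELl=4 ggEEll=4 ggEeLl=4 ggEell=4
ggEELl hits 4/64; gcd=4; 4÷4/64÷4 = 1/16

P(ggEELl) = 1/16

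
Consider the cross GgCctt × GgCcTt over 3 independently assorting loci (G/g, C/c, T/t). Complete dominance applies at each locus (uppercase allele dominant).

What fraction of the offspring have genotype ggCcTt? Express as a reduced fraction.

P(ggCcTt) = 1/16

GgCctt gametes: GCt×2, Gct×2, gCt×2, gct×2
GgCcTt gametes: GCT×1, GCt×1, GcT×1, Gct×1, gCT×1, gCt×1, gcT×1, gct×1
GgCctt×GgCcTt grid (8·8=64): GGCCTt=2 GGCCtt=2 GGCcTt=4 GGCctt=4 GGccTt=2 GGcctt=2 GgCCTt=4 GgCCtt=4 GgCcTt=8 GgCctt=8 GgccTt=4 Ggcctt=4 ggCCTt=2 ggCCtt=2 ggCcTt=4 ggCctt=4 ggccTt=2 ggcctt=2
ggCcTt hits 4/64; gcd=4; 4÷4/64÷4 = 1/16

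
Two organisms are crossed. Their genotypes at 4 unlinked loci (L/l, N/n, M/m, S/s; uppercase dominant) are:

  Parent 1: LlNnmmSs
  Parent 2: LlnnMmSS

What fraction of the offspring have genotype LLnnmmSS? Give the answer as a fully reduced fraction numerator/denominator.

P(LLnnmmSS) = 1/32

LlNnmmSs gametes: LNmS×2, LNms×2, LnmS×2, Lnms×2, lNmS×2, lNms×2, lnmS×2, lnms×2
LlnnMmSS gametes: LnMS×4, LnmS×4, lnMS×4, lnmS×4
LlNnmmSs×LlnnMmSS grid (16·16=256): LLNnMmSS=8 LLNnMmSs=8 LLNnmmSS=8 LLNnmmSs=8 LLnnMmSS=8 LLnnMmSs=8 LLnnmmSS=8 LLnnmmSs=8 LlNnMmSS=16 LlNnMmSs=16 LlNnmmSS=16 LlNnmmSs=16 LlnnMmSS=16 LlnnMmSs=16 LlnnmmSS=16 LlnnmmSs=16 llNnMmSS=8 llNnMmSs=8 llNnmmSS=8 llNnmmSs=8 llnnMmSS=8 llnnMmSs=8 llnnmmSS=8 llnnmmSs=8
LLnnmmSS hits 8/256; gcd=8; 8÷8/256÷8 = 1/32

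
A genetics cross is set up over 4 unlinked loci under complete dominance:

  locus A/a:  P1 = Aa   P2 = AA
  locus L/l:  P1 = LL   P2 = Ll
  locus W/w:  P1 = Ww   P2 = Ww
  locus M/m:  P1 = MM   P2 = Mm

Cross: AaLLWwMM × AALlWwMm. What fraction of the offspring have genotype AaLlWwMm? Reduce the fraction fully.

P(AaLlWwMm) = 1/16

AaLLWwMM gametes: ALWM×4, ALwM×4, aLWM×4, aLwM×4
AALlWwMm gametes: ALWM×2, ALWm×2, ALwM×2, ALwm×2, AlWM×2, AlWm×2, AlwM×2, Alwm×2
AaLLWwMM×AALlWwMm grid (16·16=256): AALLWWMM=8 AALLWWMm=8 AALLWwMM=16 AALLWwMm=16 AALLwwMM=8 AALLwwMm=8 AALlWWMM=8 AALlWWMm=8 AALlWwMM=16 AALlWwMm=16 AALlwwMM=8 AALlwwMm=8 AaLLWWMM=8 AaLLWWMm=8 AaLLWwMM=16 AaLLWwMm=16 AaLLwwMM=8 AaLLwwMm=8 AaLlWWMM=8 AaLlWWMm=8 AaLlWwMM=16 AaLlWwMm=16 AaLlwwMM=8 AaLlwwMm=8
AaLlWwMm hits 16/256; gcd=16; 16÷16/256÷16 = 1/16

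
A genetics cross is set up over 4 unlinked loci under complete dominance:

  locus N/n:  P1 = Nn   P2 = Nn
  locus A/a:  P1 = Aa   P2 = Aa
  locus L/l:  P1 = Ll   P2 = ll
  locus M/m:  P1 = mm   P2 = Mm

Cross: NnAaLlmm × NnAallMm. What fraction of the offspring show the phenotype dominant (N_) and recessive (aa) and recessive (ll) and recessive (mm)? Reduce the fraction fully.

NnAaLlmm gametes: NALm×2, NAlm×2, NaLm×2, Nalm×2, nALm×2, nAlm×2, naLm×2, nalm×2
NnAallMm gametes: NAlM×2, NAlm×2, NalM×2, Nalm×2, nAlM×2, nAlm×2, nalM×2, nalm×2
NnAaLlmm×NnAallMm grid (16·16=256): NNAALlMm=4 NNAALlmm=4 NNAAllMm=4 NNAAllmm=4 NNAaLlMm=8 NNAaLlmm=8 NNAallMm=8 NNAallmm=8 NNaaLlMm=4 NNaaLlmm=4 NNaallMm=4 NNaallmm=4 NnAALlMm=8 NnAALlmm=8 NnAAllMm=8 NnAAllmm=8 NnAaLlMm=16 NnAaLlmm=16 NnAallMm=16 NnAallmm=16 NnaaLlMm=8 NnaaLlmm=8 NnaallMm=8 Nnaallmm=8 nnAALlMm=4 nnAALlmm=4 nnAAllMm=4 nnAAllmm=4 nnAaLlMm=8 nnAaLlmm=8 nnAallMm=8 nnAallmm=8 nnaaLlMm=4 nnaaLlmm=4 nnaallMm=4 nnaallmm=4
N_ aa ll mm hits 12/256; gcd=4; 12÷4/256÷4 = 3/64

P(N_ aa ll mm) = 3/64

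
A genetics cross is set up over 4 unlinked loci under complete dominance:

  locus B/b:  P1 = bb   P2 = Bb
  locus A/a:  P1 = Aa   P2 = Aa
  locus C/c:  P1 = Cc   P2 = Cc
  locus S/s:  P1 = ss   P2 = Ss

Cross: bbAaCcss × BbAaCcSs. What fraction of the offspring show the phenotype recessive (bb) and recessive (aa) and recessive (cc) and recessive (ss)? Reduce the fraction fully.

P(bb aa cc ss) = 1/64

bbAaCcss gametes: bACs×4, bAcs×4, baCs×4, bacs×4
BbAaCcSs gametes: BACS×1, BACs×1, BAcS×1, BAcs×1, BaCS×1, BaCs×1, BacS×1, Bacs×1, bACS×1, bACs×1, bAcS×1, bAcs×1, baCS×1, baCs×1, bacS×1, bacs×1
bbAaCcss×BbAaCcSs grid (16·16=256): BbAACCSs=4 BbAACCss=4 BbAACcSs=8 BbAACcss=8 BbAAccSs=4 BbAAccss=4 BbAaCCSs=8 BbAaCCss=8 BbAaCcSs=16 BbAaCcss=16 BbAaccSs=8 BbAaccss=8 BbaaCCSs=4 BbaaCCss=4 BbaaCcSs=8 BbaaCcss=8 BbaaccSs=4 Bbaaccss=4 bbAACCSs=4 bbAACCss=4 bbAACcSs=8 bbAACcss=8 bbAAccSs=4 bbAAccss=4 bbAaCCSs=8 bbAaCCss=8 bbAaCcSs=16 bbAaCcss=16 bbAaccSs=8 bbAaccss=8 bbaaCCSs=4 bbaaCCss=4 bbaaCcSs=8 bbaaCcss=8 bbaaccSs=4 bbaaccss=4
bb aa cc ss hits 4/256; gcd=4; 4÷4/256÷4 = 1/64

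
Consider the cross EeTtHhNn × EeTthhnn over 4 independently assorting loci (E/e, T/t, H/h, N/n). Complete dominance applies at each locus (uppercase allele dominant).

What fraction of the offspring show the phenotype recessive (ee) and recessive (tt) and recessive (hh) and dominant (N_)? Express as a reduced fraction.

EeTtHhNn gametes: ETHN×1, ETHn×1, EThN×1, EThn×1, EtHN×1, EtHn×1, EthN×1, Ethn×1, eTHN×1, eTHn×1, eThN×1, eThn×1, etHN×1, etHn×1, ethN×1, ethn×1
EeTthhnn gametes: EThn×4, Ethn×4, eThn×4, ethn×4
EeTtHhNn×EeTthhnn grid (16·16=256): EETTHhNn=4 EETTHhnn=4 EETThhNn=4 EETThhnn=4 EETtHhNn=8 EETtHhnn=8 EETthhNn=8 EETthhnn=8 EEttHhNn=4 EEttHhnn=4 EEtthhNn=4 EEtthhnn=4 EeTTHhNn=8 EeTTHhnn=8 EeTThhNn=8 EeTThhnn=8 EeTtHhNn=16 EeTtHhnn=16 EeTthhNn=16 EeTthhnn=16 EettHhNn=8 EettHhnn=8 EetthhNn=8 Eetthhnn=8 eeTTHhNn=4 eeTTHhnn=4 eeTThhNn=4 eeTThhnn=4 eeTtHhNn=8 eeTtHhnn=8 eeTthhNn=8 eeTthhnn=8 eettHhNn=4 eettHhnn=4 eetthhNn=4 eetthhnn=4
ee tt hh N_ hits 4/256; gcd=4; 4÷4/256÷4 = 1/64

P(ee tt hh N_) = 1/64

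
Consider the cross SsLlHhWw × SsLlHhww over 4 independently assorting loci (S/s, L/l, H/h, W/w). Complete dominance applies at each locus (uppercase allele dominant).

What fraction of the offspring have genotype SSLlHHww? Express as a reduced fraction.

SsLlHhWw gametes: SLHW×1, SLHw×1, SLhW×1, SLhw×1, SlHW×1, SlHw×1, SlhW×1, Slhw×1, sLHW×1, sLHw×1, sLhW×1, sLhw×1, slHW×1, slHw×1, slhW×1, slhw×1
SsLlHhww gametes: SLHw×2, SLhw×2, SlHw×2, Slhw×2, sLHw×2, sLhw×2, slHw×2, slhw×2
SsLlHhWw×SsLlHhww grid (16·16=256): SSLLHHWw=2 SSLLHHww=2 SSLLHhWw=4 SSLLHhww=4 SSLLhhWw=2 SSLLhhww=2 SSLlHHWw=4 SSLlHHww=4 SSLlHhWw=8 SSLlHhww=8 SSLlhhWw=4 SSLlhhww=4 SSllHHWw=2 SSllHHww=2 SSllHhWw=4 SSllHhww=4 SSllhhWw=2 SSllhhww=2 SsLLHHWw=4 SsLLHHww=4 SsLLHhWw=8 SsLLHhww=8 SsLLhhWw=4 SsLLhhww=4 SsLlHHWw=8 SsLlHHww=8 SsLlHhWw=16 SsLlHhww=16 SsLlhhWw=8 SsLlhhww=8 SsllHHWw=4 SsllHHww=4 SsllHhWw=8 SsllHhww=8 SsllhhWw=4 Ssllhhww=4 ssLLHHWw=2 ssLLHHww=2 ssLLHhWw=4 ssLLHhww=4 ssLLhhWw=2 ssLLhhww=2 ssLlHHWw=4 ssLlHHww=4 ssLlHhWw=8 ssLlHhww=8 ssLlhhWw=4 ssLlhhww=4 ssllHHWw=2 ssllHHww=2 ssllHhWw=4 ssllHhww=4 ssllhhWw=2 ssllhhww=2
SSLlHHww hits 4/256; gcd=4; 4÷4/256÷4 = 1/64

P(SSLlHHww) = 1/64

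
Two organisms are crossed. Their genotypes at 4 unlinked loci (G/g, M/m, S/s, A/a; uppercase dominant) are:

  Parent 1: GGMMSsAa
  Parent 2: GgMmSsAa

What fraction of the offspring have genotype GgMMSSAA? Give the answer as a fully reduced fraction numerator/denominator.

GGMMSsAa gametes: GMSA×4, GMSa×4, GMsA×4, GMsa×4
GgMmSsAa gametes: GMSA×1, GMSa×1, GMsA×1, GMsa×1, GmSA×1, GmSa×1, GmsA×1, Gmsa×1, gMSA×1, gMSa×1, gMsA×1, gMsa×1, gmSA×1, gmSa×1, gmsA×1, gmsa×1
GGMMSsAa×GgMmSsAa grid (16·16=256): GGMMSSAA=4 GGMMSSAa=8 GGMMSSaa=4 GGMMSsAA=8 GGMMSsAa=16 GGMMSsaa=8 GGMMssAA=4 GGMMssAa=8 GGMMssaa=4 GGMmSSAA=4 GGMmSSAa=8 GGMmSSaa=4 GGMmSsAA=8 GGMmSsAa=16 GGMmSsaa=8 GGMmssAA=4 GGMmssAa=8 GGMmssaa=4 GgMMSSAA=4 GgMMSSAa=8 GgMMSSaa=4 GgMMSsAA=8 GgMMSsAa=16 GgMMSsaa=8 GgMMssAA=4 GgMMssAa=8 GgMMssaa=4 GgMmSSAA=4 GgMmSSAa=8 GgMmSSaa=4 GgMmSsAA=8 GgMmSsAa=16 GgMmSsaa=8 GgMmssAA=4 GgMmssAa=8 GgMmssaa=4
GgMMSSAA hits 4/256; gcd=4; 4÷4/256÷4 = 1/64

P(GgMMSSAA) = 1/64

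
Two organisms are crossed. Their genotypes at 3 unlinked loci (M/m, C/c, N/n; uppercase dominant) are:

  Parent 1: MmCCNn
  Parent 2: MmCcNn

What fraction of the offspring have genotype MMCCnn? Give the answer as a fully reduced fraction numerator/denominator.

P(MMCCnn) = 1/32

MmCCNn gametes: MCN×2, MCn×2, mCN×2, mCn×2
MmCcNn gametes: MCN×1, MCn×1, McN×1, Mcn×1, mCN×1, mCn×1, mcN×1, mcn×1
MmCCNn×MmCcNn grid (8·8=64): MMCCNN=2 MMCCNn=4 MMCCnn=2 MMCcNN=2 MMCcNn=4 MMCcnn=2 MmCCNN=4 MmCCNn=8 MmCCnn=4 MmCcNN=4 MmCcNn=8 MmCcnn=4 mmCCNN=2 mmCCNn=4 mmCCnn=2 mmCcNN=2 mmCcNn=4 mmCcnn=2
MMCCnn hits 2/64; gcd=2; 2÷2/64÷2 = 1/32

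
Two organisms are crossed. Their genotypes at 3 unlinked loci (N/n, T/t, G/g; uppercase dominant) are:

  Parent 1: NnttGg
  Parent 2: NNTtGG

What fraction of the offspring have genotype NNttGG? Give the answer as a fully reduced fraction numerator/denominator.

P(NNttGG) = 1/8

NnttGg gametes: NtG×2, Ntg×2, ntG×2, ntg×2
NNTtGG gametes: NTG×4, NtG×4
NnttGg×NNTtGG grid (8·8=64): NNTtGG=8 NNTtGg=8 NNttGG=8 NNttGg=8 NnTtGG=8 NnTtGg=8 NnttGG=8 NnttGg=8
NNttGG hits 8/64; gcd=8; 8÷8/64÷8 = 1/8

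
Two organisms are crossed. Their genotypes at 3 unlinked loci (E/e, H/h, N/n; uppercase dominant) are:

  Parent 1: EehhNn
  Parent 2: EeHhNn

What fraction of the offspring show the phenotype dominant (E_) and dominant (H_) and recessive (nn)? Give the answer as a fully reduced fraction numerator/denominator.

P(E_ H_ nn) = 3/32

EehhNn gametes: EhN×2, Ehn×2, ehN×2, ehn×2
EeHhNn gametes: EHN×1, EHn×1, EhN×1, Ehn×1, eHN×1, eHn×1, ehN×1, ehn×1
EehhNn×EeHhNn grid (8·8=64): EEHhNN=2 EEHhNn=4 EEHhnn=2 EEhhNN=2 EEhhNn=4 EEhhnn=2 EeHhNN=4 EeHhNn=8 EeHhnn=4 EehhNN=4 EehhNn=8 Eehhnn=4 eeHhNN=2 eeHhNn=4 eeHhnn=2 eehhNN=2 eehhNn=4 eehhnn=2
E_ H_ nn hits 6/64; gcd=2; 6÷2/64÷2 = 3/32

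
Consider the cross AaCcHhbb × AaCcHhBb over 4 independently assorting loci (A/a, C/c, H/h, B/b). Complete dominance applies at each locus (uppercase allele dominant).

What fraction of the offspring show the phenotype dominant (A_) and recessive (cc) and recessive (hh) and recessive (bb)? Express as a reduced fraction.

P(A_ cc hh bb) = 3/128

AaCcHhbb gametes: ACHb×2, AChb×2, AcHb×2, Achb×2, aCHb×2, aChb×2, acHb×2, achb×2
AaCcHhBb gametes: ACHB×1, ACHb×1, AChB×1, AChb×1, AcHB×1, AcHb×1, AchB×1, Achb×1, aCHB×1, aCHb×1, aChB×1, aChb×1, acHB×1, acHb×1, achB×1, achb×1
AaCcHhbb×AaCcHhBb grid (16·16=256): AACCHHBb=2 AACCHHbb=2 AACCHhBb=4 AACCHhbb=4 AACChhBb=2 AACChhbb=2 AACcHHBb=4 AACcHHbb=4 AACcHhBb=8 AACcHhbb=8 AACchhBb=4 AACchhbb=4 AAccHHBb=2 AAccHHbb=2 AAccHhBb=4 AAccHhbb=4 AAcchhBb=2 AAcchhbb=2 AaCCHHBb=4 AaCCHHbb=4 AaCCHhBb=8 AaCCHhbb=8 AaCChhBb=4 AaCChhbb=4 AaCcHHBb=8 AaCcHHbb=8 AaCcHhBb=16 AaCcHhbb=16 AaCchhBb=8 AaCchhbb=8 AaccHHBb=4 AaccHHbb=4 AaccHhBb=8 AaccHhbb=8 AacchhBb=4 Aacchhbb=4 aaCCHHBb=2 aaCCHHbb=2 aaCCHhBb=4 aaCCHhbb=4 aaCChhBb=2 aaCChhbb=2 aaCcHHBb=4 aaCcHHbb=4 aaCcHhBb=8 aaCcHhbb=8 aaCchhBb=4 aaCchhbb=4 aaccHHBb=2 aaccHHbb=2 aaccHhBb=4 aaccHhbb=4 aacchhBb=2 aacchhbb=2
A_ cc hh bb hits 6/256; gcd=2; 6÷2/256÷2 = 3/128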